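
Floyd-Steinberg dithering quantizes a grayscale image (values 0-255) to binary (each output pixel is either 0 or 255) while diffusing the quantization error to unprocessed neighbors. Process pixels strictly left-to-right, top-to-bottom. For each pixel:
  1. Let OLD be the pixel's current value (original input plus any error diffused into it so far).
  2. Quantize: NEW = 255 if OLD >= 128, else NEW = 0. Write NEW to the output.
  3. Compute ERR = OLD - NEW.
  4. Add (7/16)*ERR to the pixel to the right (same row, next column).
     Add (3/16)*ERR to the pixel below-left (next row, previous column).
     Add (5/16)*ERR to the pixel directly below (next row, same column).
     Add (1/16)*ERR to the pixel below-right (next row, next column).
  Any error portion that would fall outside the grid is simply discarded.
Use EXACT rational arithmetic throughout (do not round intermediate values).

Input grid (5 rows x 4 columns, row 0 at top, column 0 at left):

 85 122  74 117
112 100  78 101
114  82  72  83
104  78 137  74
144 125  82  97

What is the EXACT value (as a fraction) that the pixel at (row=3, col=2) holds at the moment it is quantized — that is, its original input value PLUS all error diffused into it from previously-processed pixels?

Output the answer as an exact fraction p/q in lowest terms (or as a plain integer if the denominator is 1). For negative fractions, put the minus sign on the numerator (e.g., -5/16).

(0,0): OLD=85 → NEW=0, ERR=85
(0,1): OLD=2547/16 → NEW=255, ERR=-1533/16
(0,2): OLD=8213/256 → NEW=0, ERR=8213/256
(0,3): OLD=536723/4096 → NEW=255, ERR=-507757/4096
(1,0): OLD=30873/256 → NEW=0, ERR=30873/256
(1,1): OLD=274735/2048 → NEW=255, ERR=-247505/2048
(1,2): OLD=388059/65536 → NEW=0, ERR=388059/65536
(1,3): OLD=70104557/1048576 → NEW=0, ERR=70104557/1048576
(2,0): OLD=4227957/32768 → NEW=255, ERR=-4127883/32768
(2,1): OLD=-2340265/1048576 → NEW=0, ERR=-2340265/1048576
(2,2): OLD=163276691/2097152 → NEW=0, ERR=163276691/2097152
(2,3): OLD=4641418151/33554432 → NEW=255, ERR=-3914962009/33554432
(3,0): OLD=1077348389/16777216 → NEW=0, ERR=1077348389/16777216
(3,1): OLD=30097347579/268435456 → NEW=0, ERR=30097347579/268435456
(3,2): OLD=809030838789/4294967296 → NEW=255, ERR=-286185821691/4294967296
Target (3,2): original=137, with diffused error = 809030838789/4294967296

Answer: 809030838789/4294967296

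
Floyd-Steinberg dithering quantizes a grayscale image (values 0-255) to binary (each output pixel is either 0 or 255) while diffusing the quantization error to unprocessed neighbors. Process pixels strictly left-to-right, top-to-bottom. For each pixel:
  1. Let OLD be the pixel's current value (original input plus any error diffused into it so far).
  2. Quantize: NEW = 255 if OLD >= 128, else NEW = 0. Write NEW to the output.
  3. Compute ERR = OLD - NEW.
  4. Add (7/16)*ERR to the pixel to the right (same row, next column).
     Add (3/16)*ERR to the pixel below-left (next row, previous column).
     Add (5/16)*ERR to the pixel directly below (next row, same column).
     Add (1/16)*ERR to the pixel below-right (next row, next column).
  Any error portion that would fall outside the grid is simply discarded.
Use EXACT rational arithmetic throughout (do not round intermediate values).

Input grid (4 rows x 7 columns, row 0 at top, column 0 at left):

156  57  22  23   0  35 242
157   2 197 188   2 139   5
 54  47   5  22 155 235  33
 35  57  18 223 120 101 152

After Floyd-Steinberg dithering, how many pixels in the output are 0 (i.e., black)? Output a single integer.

Answer: 18

Derivation:
(0,0): OLD=156 → NEW=255, ERR=-99
(0,1): OLD=219/16 → NEW=0, ERR=219/16
(0,2): OLD=7165/256 → NEW=0, ERR=7165/256
(0,3): OLD=144363/4096 → NEW=0, ERR=144363/4096
(0,4): OLD=1010541/65536 → NEW=0, ERR=1010541/65536
(0,5): OLD=43773947/1048576 → NEW=0, ERR=43773947/1048576
(0,6): OLD=4366503901/16777216 → NEW=255, ERR=88313821/16777216
(1,0): OLD=32929/256 → NEW=255, ERR=-32351/256
(1,1): OLD=-102297/2048 → NEW=0, ERR=-102297/2048
(1,2): OLD=12540787/65536 → NEW=255, ERR=-4170893/65536
(1,3): OLD=46087735/262144 → NEW=255, ERR=-20758985/262144
(1,4): OLD=-298575099/16777216 → NEW=0, ERR=-298575099/16777216
(1,5): OLD=19624029205/134217728 → NEW=255, ERR=-14601491435/134217728
(1,6): OLD=-82337403749/2147483648 → NEW=0, ERR=-82337403749/2147483648
(2,0): OLD=168541/32768 → NEW=0, ERR=168541/32768
(2,1): OLD=14480591/1048576 → NEW=0, ERR=14480591/1048576
(2,2): OLD=-449905107/16777216 → NEW=0, ERR=-449905107/16777216
(2,3): OLD=-2925052411/134217728 → NEW=0, ERR=-2925052411/134217728
(2,4): OLD=123004259989/1073741824 → NEW=0, ERR=123004259989/1073741824
(2,5): OLD=8343249017607/34359738368 → NEW=255, ERR=-418484266233/34359738368
(2,6): OLD=4887577887393/549755813888 → NEW=0, ERR=4887577887393/549755813888
(3,0): OLD=657610893/16777216 → NEW=0, ERR=657610893/16777216
(3,1): OLD=9899561097/134217728 → NEW=0, ERR=9899561097/134217728
(3,2): OLD=41516893739/1073741824 → NEW=0, ERR=41516893739/1073741824
(3,3): OLD=1086236460221/4294967296 → NEW=255, ERR=-8980200259/4294967296
(3,4): OLD=83144221834381/549755813888 → NEW=255, ERR=-57043510707059/549755813888
(3,5): OLD=266631496885751/4398046511104 → NEW=0, ERR=266631496885751/4398046511104
(3,6): OLD=12704406722623081/70368744177664 → NEW=255, ERR=-5239623042681239/70368744177664
Output grid:
  Row 0: #.....#  (5 black, running=5)
  Row 1: #.##.#.  (3 black, running=8)
  Row 2: .....#.  (6 black, running=14)
  Row 3: ...##.#  (4 black, running=18)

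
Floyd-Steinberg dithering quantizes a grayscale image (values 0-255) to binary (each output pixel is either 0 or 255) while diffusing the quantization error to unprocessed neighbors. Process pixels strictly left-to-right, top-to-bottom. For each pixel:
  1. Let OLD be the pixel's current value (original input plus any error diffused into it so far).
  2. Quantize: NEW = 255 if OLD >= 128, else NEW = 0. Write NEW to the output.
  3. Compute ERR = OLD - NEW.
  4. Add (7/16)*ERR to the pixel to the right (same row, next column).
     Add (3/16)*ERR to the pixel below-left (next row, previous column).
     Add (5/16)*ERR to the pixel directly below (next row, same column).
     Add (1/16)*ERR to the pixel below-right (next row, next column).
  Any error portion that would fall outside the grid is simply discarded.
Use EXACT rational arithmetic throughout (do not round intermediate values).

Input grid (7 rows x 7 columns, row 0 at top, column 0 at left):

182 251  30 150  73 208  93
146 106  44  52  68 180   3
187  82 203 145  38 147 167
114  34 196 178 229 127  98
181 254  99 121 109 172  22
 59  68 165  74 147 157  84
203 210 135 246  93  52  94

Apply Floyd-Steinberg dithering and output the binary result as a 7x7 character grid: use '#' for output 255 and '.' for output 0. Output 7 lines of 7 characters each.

Answer: ##.#.#.
.#...#.
#.##.#.
..#.#.#
##.#.#.
..#.##.
####...

Derivation:
(0,0): OLD=182 → NEW=255, ERR=-73
(0,1): OLD=3505/16 → NEW=255, ERR=-575/16
(0,2): OLD=3655/256 → NEW=0, ERR=3655/256
(0,3): OLD=639985/4096 → NEW=255, ERR=-404495/4096
(0,4): OLD=1952663/65536 → NEW=0, ERR=1952663/65536
(0,5): OLD=231772449/1048576 → NEW=255, ERR=-35614431/1048576
(0,6): OLD=1310980071/16777216 → NEW=0, ERR=1310980071/16777216
(1,0): OLD=29811/256 → NEW=0, ERR=29811/256
(1,1): OLD=294565/2048 → NEW=255, ERR=-227675/2048
(1,2): OLD=-1372151/65536 → NEW=0, ERR=-1372151/65536
(1,3): OLD=4838741/262144 → NEW=0, ERR=4838741/262144
(1,4): OLD=1222154463/16777216 → NEW=0, ERR=1222154463/16777216
(1,5): OLD=29228565391/134217728 → NEW=255, ERR=-4996955249/134217728
(1,6): OLD=19344319873/2147483648 → NEW=0, ERR=19344319873/2147483648
(2,0): OLD=6637031/32768 → NEW=255, ERR=-1718809/32768
(2,1): OLD=29007069/1048576 → NEW=0, ERR=29007069/1048576
(2,2): OLD=3440547543/16777216 → NEW=255, ERR=-837642537/16777216
(2,3): OLD=18961616607/134217728 → NEW=255, ERR=-15263904033/134217728
(2,4): OLD=5564899279/1073741824 → NEW=0, ERR=5564899279/1073741824
(2,5): OLD=4943502440965/34359738368 → NEW=255, ERR=-3818230842875/34359738368
(2,6): OLD=65349930065267/549755813888 → NEW=0, ERR=65349930065267/549755813888
(3,0): OLD=1724614391/16777216 → NEW=0, ERR=1724614391/16777216
(3,1): OLD=10063356971/134217728 → NEW=0, ERR=10063356971/134217728
(3,2): OLD=207882892529/1073741824 → NEW=255, ERR=-65921272591/1073741824
(3,3): OLD=487274305191/4294967296 → NEW=0, ERR=487274305191/4294967296
(3,4): OLD=138709574394615/549755813888 → NEW=255, ERR=-1478158146825/549755813888
(3,5): OLD=500098628994645/4398046511104 → NEW=0, ERR=500098628994645/4398046511104
(3,6): OLD=12522090987096267/70368744177664 → NEW=255, ERR=-5421938778208053/70368744177664
(4,0): OLD=487869186841/2147483648 → NEW=255, ERR=-59739143399/2147483648
(4,1): OLD=8939491105861/34359738368 → NEW=255, ERR=177757822021/34359738368
(4,2): OLD=59393529423659/549755813888 → NEW=0, ERR=59393529423659/549755813888
(4,3): OLD=876875675483977/4398046511104 → NEW=255, ERR=-244626184847543/4398046511104
(4,4): OLD=3948974135529547/35184372088832 → NEW=0, ERR=3948974135529547/35184372088832
(4,5): OLD=272493291616498827/1125899906842624 → NEW=255, ERR=-14611184628370293/1125899906842624
(4,6): OLD=-11691378424003523/18014398509481984 → NEW=0, ERR=-11691378424003523/18014398509481984
(5,0): OLD=28189735013535/549755813888 → NEW=0, ERR=28189735013535/549755813888
(5,1): OLD=486285231963701/4398046511104 → NEW=0, ERR=486285231963701/4398046511104
(5,2): OLD=8339727518341443/35184372088832 → NEW=255, ERR=-632287364310717/35184372088832
(5,3): OLD=21547672949401583/281474976710656 → NEW=0, ERR=21547672949401583/281474976710656
(5,4): OLD=3776829427955741605/18014398509481984 → NEW=255, ERR=-816842191962164315/18014398509481984
(5,5): OLD=20176089781966543829/144115188075855872 → NEW=255, ERR=-16573283177376703531/144115188075855872
(5,6): OLD=75339943762921828827/2305843009213693952 → NEW=0, ERR=75339943762921828827/2305843009213693952
(6,0): OLD=16871300164498295/70368744177664 → NEW=255, ERR=-1072729600806025/70368744177664
(6,1): OLD=267647253684273123/1125899906842624 → NEW=255, ERR=-19457222560595997/1125899906842624
(6,2): OLD=2577638357341707593/18014398509481984 → NEW=255, ERR=-2016033262576198327/18014398509481984
(6,3): OLD=30456718666341313623/144115188075855872 → NEW=255, ERR=-6292654293001933737/144115188075855872
(6,4): OLD=12379211393167116085/288230376151711744 → NEW=0, ERR=12379211393167116085/288230376151711744
(6,5): OLD=1407298598210624040505/36893488147419103232 → NEW=0, ERR=1407298598210624040505/36893488147419103232
(6,6): OLD=67123331368818009746687/590295810358705651712 → NEW=0, ERR=67123331368818009746687/590295810358705651712
Row 0: ##.#.#.
Row 1: .#...#.
Row 2: #.##.#.
Row 3: ..#.#.#
Row 4: ##.#.#.
Row 5: ..#.##.
Row 6: ####...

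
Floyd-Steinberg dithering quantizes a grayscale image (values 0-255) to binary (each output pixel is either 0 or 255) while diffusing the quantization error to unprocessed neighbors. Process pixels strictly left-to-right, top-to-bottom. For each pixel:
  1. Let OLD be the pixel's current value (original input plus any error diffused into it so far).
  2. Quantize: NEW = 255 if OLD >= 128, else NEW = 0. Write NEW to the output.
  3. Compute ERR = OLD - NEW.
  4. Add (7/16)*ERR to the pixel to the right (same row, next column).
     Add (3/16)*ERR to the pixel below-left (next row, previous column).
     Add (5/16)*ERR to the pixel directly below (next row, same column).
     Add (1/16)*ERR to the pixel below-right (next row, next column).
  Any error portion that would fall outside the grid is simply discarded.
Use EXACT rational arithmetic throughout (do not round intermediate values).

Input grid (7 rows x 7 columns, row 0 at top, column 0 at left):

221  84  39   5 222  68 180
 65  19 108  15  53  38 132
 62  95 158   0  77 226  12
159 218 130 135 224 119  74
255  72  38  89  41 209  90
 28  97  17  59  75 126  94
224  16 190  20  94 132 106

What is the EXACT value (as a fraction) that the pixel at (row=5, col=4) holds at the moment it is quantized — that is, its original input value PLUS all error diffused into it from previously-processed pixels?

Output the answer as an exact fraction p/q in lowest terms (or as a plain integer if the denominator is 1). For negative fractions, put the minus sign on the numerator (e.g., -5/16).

(0,0): OLD=221 → NEW=255, ERR=-34
(0,1): OLD=553/8 → NEW=0, ERR=553/8
(0,2): OLD=8863/128 → NEW=0, ERR=8863/128
(0,3): OLD=72281/2048 → NEW=0, ERR=72281/2048
(0,4): OLD=7780463/32768 → NEW=255, ERR=-575377/32768
(0,5): OLD=31623945/524288 → NEW=0, ERR=31623945/524288
(0,6): OLD=1731317055/8388608 → NEW=255, ERR=-407777985/8388608
(1,0): OLD=8619/128 → NEW=0, ERR=8619/128
(1,1): OLD=82861/1024 → NEW=0, ERR=82861/1024
(1,2): OLD=5766449/32768 → NEW=255, ERR=-2589391/32768
(1,3): OLD=-984035/131072 → NEW=0, ERR=-984035/131072
(1,4): OLD=484388855/8388608 → NEW=0, ERR=484388855/8388608
(1,5): OLD=4825140391/67108864 → NEW=0, ERR=4825140391/67108864
(1,6): OLD=163246649065/1073741824 → NEW=255, ERR=-110557516055/1073741824
(2,0): OLD=1609151/16384 → NEW=0, ERR=1609151/16384
(2,1): OLD=80031525/524288 → NEW=255, ERR=-53661915/524288
(2,2): OLD=773231791/8388608 → NEW=0, ERR=773231791/8388608
(2,3): OLD=2944006903/67108864 → NEW=0, ERR=2944006903/67108864
(2,4): OLD=68316659111/536870912 → NEW=0, ERR=68316659111/536870912
(2,5): OLD=4955424119693/17179869184 → NEW=255, ERR=574557477773/17179869184
(2,6): OLD=-288928116565/274877906944 → NEW=0, ERR=-288928116565/274877906944
(3,0): OLD=1430267087/8388608 → NEW=255, ERR=-708827953/8388608
(3,1): OLD=11574148259/67108864 → NEW=255, ERR=-5538612061/67108864
(3,2): OLD=66854359961/536870912 → NEW=0, ERR=66854359961/536870912
(3,3): OLD=499954694431/2147483648 → NEW=255, ERR=-47653635809/2147483648
(3,4): OLD=72312051208399/274877906944 → NEW=255, ERR=2218184937679/274877906944
(3,5): OLD=309485386361053/2199023255552 → NEW=255, ERR=-251265543804707/2199023255552
(3,6): OLD=906770960432963/35184372088832 → NEW=0, ERR=906770960432963/35184372088832
(4,0): OLD=228835210817/1073741824 → NEW=255, ERR=-44968954303/1073741824
(4,1): OLD=789475118029/17179869184 → NEW=0, ERR=789475118029/17179869184
(4,2): OLD=24106811936803/274877906944 → NEW=0, ERR=24106811936803/274877906944
(4,3): OLD=285279741620593/2199023255552 → NEW=255, ERR=-275471188545167/2199023255552
(4,4): OLD=-599802810574717/17592186044416 → NEW=0, ERR=-599802810574717/17592186044416
(4,5): OLD=92162297965953411/562949953421312 → NEW=255, ERR=-51389940156481149/562949953421312
(4,6): OLD=459136049451953285/9007199254740992 → NEW=0, ERR=459136049451953285/9007199254740992
(5,0): OLD=6467490404279/274877906944 → NEW=0, ERR=6467490404279/274877906944
(5,1): OLD=297924668679101/2199023255552 → NEW=255, ERR=-262826261486659/2199023255552
(5,2): OLD=-501368888976069/17592186044416 → NEW=0, ERR=-501368888976069/17592186044416
(5,3): OLD=911010696760391/140737488355328 → NEW=0, ERR=911010696760391/140737488355328
(5,4): OLD=380389349185904429/9007199254740992 → NEW=0, ERR=380389349185904429/9007199254740992
Target (5,4): original=75, with diffused error = 380389349185904429/9007199254740992

Answer: 380389349185904429/9007199254740992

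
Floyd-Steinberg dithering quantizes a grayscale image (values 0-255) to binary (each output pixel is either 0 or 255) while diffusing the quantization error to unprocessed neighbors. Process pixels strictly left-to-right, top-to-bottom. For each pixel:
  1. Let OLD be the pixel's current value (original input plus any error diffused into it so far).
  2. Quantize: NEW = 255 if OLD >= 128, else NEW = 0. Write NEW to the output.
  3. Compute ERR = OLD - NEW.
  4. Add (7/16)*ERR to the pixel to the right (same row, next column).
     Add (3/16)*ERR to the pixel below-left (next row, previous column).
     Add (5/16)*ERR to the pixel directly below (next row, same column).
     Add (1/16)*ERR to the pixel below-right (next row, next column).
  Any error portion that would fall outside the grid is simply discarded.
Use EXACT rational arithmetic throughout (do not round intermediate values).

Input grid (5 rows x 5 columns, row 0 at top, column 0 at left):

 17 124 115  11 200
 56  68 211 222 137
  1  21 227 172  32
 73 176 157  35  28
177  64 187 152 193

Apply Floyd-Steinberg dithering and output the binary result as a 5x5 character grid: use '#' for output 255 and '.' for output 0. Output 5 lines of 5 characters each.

(0,0): OLD=17 → NEW=0, ERR=17
(0,1): OLD=2103/16 → NEW=255, ERR=-1977/16
(0,2): OLD=15601/256 → NEW=0, ERR=15601/256
(0,3): OLD=154263/4096 → NEW=0, ERR=154263/4096
(0,4): OLD=14187041/65536 → NEW=255, ERR=-2524639/65536
(1,0): OLD=9765/256 → NEW=0, ERR=9765/256
(1,1): OLD=119939/2048 → NEW=0, ERR=119939/2048
(1,2): OLD=16711999/65536 → NEW=255, ERR=319/65536
(1,3): OLD=60386771/262144 → NEW=255, ERR=-6459949/262144
(1,4): OLD=488780057/4194304 → NEW=0, ERR=488780057/4194304
(2,0): OLD=783185/32768 → NEW=0, ERR=783185/32768
(2,1): OLD=54675723/1048576 → NEW=0, ERR=54675723/1048576
(2,2): OLD=4175072993/16777216 → NEW=255, ERR=-103117087/16777216
(2,3): OLD=49247337491/268435456 → NEW=255, ERR=-19203703789/268435456
(2,4): OLD=152807657413/4294967296 → NEW=0, ERR=152807657413/4294967296
(3,0): OLD=1514073537/16777216 → NEW=0, ERR=1514073537/16777216
(3,1): OLD=31154426157/134217728 → NEW=255, ERR=-3071094483/134217728
(3,2): OLD=579451049471/4294967296 → NEW=255, ERR=-515765611009/4294967296
(3,3): OLD=-288681112057/8589934592 → NEW=0, ERR=-288681112057/8589934592
(3,4): OLD=2741080965699/137438953472 → NEW=0, ERR=2741080965699/137438953472
(4,0): OLD=431454263727/2147483648 → NEW=255, ERR=-116154066513/2147483648
(4,1): OLD=1120820455087/68719476736 → NEW=0, ERR=1120820455087/68719476736
(4,2): OLD=163692421634337/1099511627776 → NEW=255, ERR=-116683043448543/1099511627776
(4,3): OLD=1606225009653423/17592186044416 → NEW=0, ERR=1606225009653423/17592186044416
(4,4): OLD=66731318473285193/281474976710656 → NEW=255, ERR=-5044800587932087/281474976710656
Row 0: .#..#
Row 1: ..##.
Row 2: ..##.
Row 3: .##..
Row 4: #.#.#

Answer: .#..#
..##.
..##.
.##..
#.#.#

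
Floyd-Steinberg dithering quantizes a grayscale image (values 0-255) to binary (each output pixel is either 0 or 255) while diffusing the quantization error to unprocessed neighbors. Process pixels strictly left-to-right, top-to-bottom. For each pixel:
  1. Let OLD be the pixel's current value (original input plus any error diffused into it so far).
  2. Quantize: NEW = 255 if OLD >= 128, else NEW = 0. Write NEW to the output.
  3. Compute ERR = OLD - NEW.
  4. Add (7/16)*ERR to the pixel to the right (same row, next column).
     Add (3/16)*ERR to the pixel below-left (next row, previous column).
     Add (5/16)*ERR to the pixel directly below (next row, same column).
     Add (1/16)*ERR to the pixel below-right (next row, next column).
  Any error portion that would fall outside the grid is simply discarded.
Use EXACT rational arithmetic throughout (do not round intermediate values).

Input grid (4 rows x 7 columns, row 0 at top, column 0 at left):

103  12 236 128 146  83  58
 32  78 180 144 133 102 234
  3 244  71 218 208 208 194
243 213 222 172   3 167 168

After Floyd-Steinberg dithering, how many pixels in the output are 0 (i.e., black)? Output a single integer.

(0,0): OLD=103 → NEW=0, ERR=103
(0,1): OLD=913/16 → NEW=0, ERR=913/16
(0,2): OLD=66807/256 → NEW=255, ERR=1527/256
(0,3): OLD=534977/4096 → NEW=255, ERR=-509503/4096
(0,4): OLD=6001735/65536 → NEW=0, ERR=6001735/65536
(0,5): OLD=129043953/1048576 → NEW=0, ERR=129043953/1048576
(0,6): OLD=1876386199/16777216 → NEW=0, ERR=1876386199/16777216
(1,0): OLD=19171/256 → NEW=0, ERR=19171/256
(1,1): OLD=278837/2048 → NEW=255, ERR=-243403/2048
(1,2): OLD=7216217/65536 → NEW=0, ERR=7216217/65536
(1,3): OLD=44786085/262144 → NEW=255, ERR=-22060635/262144
(1,4): OLD=2350509839/16777216 → NEW=255, ERR=-1927680241/16777216
(1,5): OLD=15687886911/134217728 → NEW=0, ERR=15687886911/134217728
(1,6): OLD=703899455953/2147483648 → NEW=255, ERR=156291125713/2147483648
(2,0): OLD=134935/32768 → NEW=0, ERR=134935/32768
(2,1): OLD=245353581/1048576 → NEW=255, ERR=-22033299/1048576
(2,2): OLD=1224896647/16777216 → NEW=0, ERR=1224896647/16777216
(2,3): OLD=28049056783/134217728 → NEW=255, ERR=-6176463857/134217728
(2,4): OLD=181051378879/1073741824 → NEW=255, ERR=-92752786241/1073741824
(2,5): OLD=7325447832341/34359738368 → NEW=255, ERR=-1436285451499/34359738368
(2,6): OLD=113118018840035/549755813888 → NEW=255, ERR=-27069713701405/549755813888
(3,0): OLD=4032353191/16777216 → NEW=255, ERR=-245836889/16777216
(3,1): OLD=28718503323/134217728 → NEW=255, ERR=-5507017317/134217728
(3,2): OLD=232919230337/1073741824 → NEW=255, ERR=-40884934783/1073741824
(3,3): OLD=555454857143/4294967296 → NEW=255, ERR=-539761803337/4294967296
(3,4): OLD=-49307870445657/549755813888 → NEW=0, ERR=-49307870445657/549755813888
(3,5): OLD=440095518904805/4398046511104 → NEW=0, ERR=440095518904805/4398046511104
(3,6): OLD=13635984568333115/70368744177664 → NEW=255, ERR=-4308045196971205/70368744177664
Output grid:
  Row 0: ..##...  (5 black, running=5)
  Row 1: .#.##.#  (3 black, running=8)
  Row 2: .#.####  (2 black, running=10)
  Row 3: ####..#  (2 black, running=12)

Answer: 12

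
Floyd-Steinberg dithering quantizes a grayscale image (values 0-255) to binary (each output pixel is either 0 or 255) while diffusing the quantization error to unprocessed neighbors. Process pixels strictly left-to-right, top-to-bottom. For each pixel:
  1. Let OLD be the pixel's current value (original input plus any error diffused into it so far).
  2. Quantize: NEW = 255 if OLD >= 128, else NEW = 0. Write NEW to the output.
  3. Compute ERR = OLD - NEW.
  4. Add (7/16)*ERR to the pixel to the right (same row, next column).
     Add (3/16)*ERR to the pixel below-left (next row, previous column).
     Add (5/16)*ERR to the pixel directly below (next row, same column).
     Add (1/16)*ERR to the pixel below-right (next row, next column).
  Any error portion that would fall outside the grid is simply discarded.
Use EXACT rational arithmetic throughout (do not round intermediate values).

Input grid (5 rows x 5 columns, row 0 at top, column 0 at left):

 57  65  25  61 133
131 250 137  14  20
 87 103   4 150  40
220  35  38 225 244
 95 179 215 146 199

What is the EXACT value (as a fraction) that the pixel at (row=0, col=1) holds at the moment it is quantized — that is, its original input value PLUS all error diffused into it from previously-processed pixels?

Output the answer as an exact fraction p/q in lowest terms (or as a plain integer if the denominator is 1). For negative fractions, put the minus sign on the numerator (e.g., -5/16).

(0,0): OLD=57 → NEW=0, ERR=57
(0,1): OLD=1439/16 → NEW=0, ERR=1439/16
Target (0,1): original=65, with diffused error = 1439/16

Answer: 1439/16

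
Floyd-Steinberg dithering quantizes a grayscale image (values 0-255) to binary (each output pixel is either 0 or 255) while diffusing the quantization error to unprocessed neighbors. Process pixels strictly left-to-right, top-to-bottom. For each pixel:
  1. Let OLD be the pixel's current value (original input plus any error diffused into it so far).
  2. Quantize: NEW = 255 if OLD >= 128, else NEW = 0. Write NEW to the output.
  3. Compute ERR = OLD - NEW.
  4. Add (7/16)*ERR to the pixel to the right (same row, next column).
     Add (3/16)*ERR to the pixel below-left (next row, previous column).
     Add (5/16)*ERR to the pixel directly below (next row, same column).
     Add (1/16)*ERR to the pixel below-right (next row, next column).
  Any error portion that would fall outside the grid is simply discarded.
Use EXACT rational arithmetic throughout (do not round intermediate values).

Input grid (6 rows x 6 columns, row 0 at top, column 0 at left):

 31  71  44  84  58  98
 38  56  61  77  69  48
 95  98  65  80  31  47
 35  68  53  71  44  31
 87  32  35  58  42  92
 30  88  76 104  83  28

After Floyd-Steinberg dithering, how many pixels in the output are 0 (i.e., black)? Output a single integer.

Answer: 28

Derivation:
(0,0): OLD=31 → NEW=0, ERR=31
(0,1): OLD=1353/16 → NEW=0, ERR=1353/16
(0,2): OLD=20735/256 → NEW=0, ERR=20735/256
(0,3): OLD=489209/4096 → NEW=0, ERR=489209/4096
(0,4): OLD=7225551/65536 → NEW=0, ERR=7225551/65536
(0,5): OLD=153339305/1048576 → NEW=255, ERR=-114047575/1048576
(1,0): OLD=16267/256 → NEW=0, ERR=16267/256
(1,1): OLD=260813/2048 → NEW=0, ERR=260813/2048
(1,2): OLD=11121873/65536 → NEW=255, ERR=-5589807/65536
(1,3): OLD=26933309/262144 → NEW=0, ERR=26933309/262144
(1,4): OLD=2272899415/16777216 → NEW=255, ERR=-2005290665/16777216
(1,5): OLD=-8426197711/268435456 → NEW=0, ERR=-8426197711/268435456
(2,0): OLD=4546079/32768 → NEW=255, ERR=-3809761/32768
(2,1): OLD=78548805/1048576 → NEW=0, ERR=78548805/1048576
(2,2): OLD=1649912079/16777216 → NEW=0, ERR=1649912079/16777216
(2,3): OLD=17098008663/134217728 → NEW=0, ERR=17098008663/134217728
(2,4): OLD=214393969541/4294967296 → NEW=0, ERR=214393969541/4294967296
(2,5): OLD=3543122966259/68719476736 → NEW=0, ERR=3543122966259/68719476736
(3,0): OLD=213287215/16777216 → NEW=0, ERR=213287215/16777216
(3,1): OLD=14514832259/134217728 → NEW=0, ERR=14514832259/134217728
(3,2): OLD=171382607673/1073741824 → NEW=255, ERR=-102421557447/1073741824
(3,3): OLD=5812520026667/68719476736 → NEW=0, ERR=5812520026667/68719476736
(3,4): OLD=62800609353163/549755813888 → NEW=0, ERR=62800609353163/549755813888
(3,5): OLD=881450495912197/8796093022208 → NEW=0, ERR=881450495912197/8796093022208
(4,0): OLD=238907062753/2147483648 → NEW=0, ERR=238907062753/2147483648
(4,1): OLD=3345819066605/34359738368 → NEW=0, ERR=3345819066605/34359738368
(4,2): OLD=77418629718199/1099511627776 → NEW=0, ERR=77418629718199/1099511627776
(4,3): OLD=2299202782030131/17592186044416 → NEW=255, ERR=-2186804659295949/17592186044416
(4,4): OLD=13339122005581923/281474976710656 → NEW=0, ERR=13339122005581923/281474976710656
(4,5): OLD=680891011091930069/4503599627370496 → NEW=255, ERR=-467526893887546411/4503599627370496
(5,0): OLD=45642696636695/549755813888 → NEW=0, ERR=45642696636695/549755813888
(5,1): OLD=3077017480763271/17592186044416 → NEW=255, ERR=-1408989960562809/17592186044416
(5,2): OLD=6437652133870013/140737488355328 → NEW=0, ERR=6437652133870013/140737488355328
(5,3): OLD=443393653601640559/4503599627370496 → NEW=0, ERR=443393653601640559/4503599627370496
(5,4): OLD=1023657870795456783/9007199254740992 → NEW=0, ERR=1023657870795456783/9007199254740992
(5,5): OLD=6952413326995319323/144115188075855872 → NEW=0, ERR=6952413326995319323/144115188075855872
Output grid:
  Row 0: .....#  (5 black, running=5)
  Row 1: ..#.#.  (4 black, running=9)
  Row 2: #.....  (5 black, running=14)
  Row 3: ..#...  (5 black, running=19)
  Row 4: ...#.#  (4 black, running=23)
  Row 5: .#....  (5 black, running=28)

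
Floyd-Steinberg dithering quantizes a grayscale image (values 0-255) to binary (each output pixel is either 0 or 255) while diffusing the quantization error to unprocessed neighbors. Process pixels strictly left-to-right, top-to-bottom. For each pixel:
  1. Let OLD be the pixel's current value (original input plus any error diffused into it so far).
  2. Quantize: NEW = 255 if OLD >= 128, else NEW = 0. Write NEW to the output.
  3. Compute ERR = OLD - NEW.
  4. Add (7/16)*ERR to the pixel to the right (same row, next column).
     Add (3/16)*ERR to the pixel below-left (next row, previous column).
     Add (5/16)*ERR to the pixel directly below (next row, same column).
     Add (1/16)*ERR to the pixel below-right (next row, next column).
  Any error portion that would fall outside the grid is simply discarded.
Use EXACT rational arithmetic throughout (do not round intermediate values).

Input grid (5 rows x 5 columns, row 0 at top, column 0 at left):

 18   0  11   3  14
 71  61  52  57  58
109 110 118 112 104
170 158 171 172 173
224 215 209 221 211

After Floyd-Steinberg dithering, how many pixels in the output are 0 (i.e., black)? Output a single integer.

Answer: 13

Derivation:
(0,0): OLD=18 → NEW=0, ERR=18
(0,1): OLD=63/8 → NEW=0, ERR=63/8
(0,2): OLD=1849/128 → NEW=0, ERR=1849/128
(0,3): OLD=19087/2048 → NEW=0, ERR=19087/2048
(0,4): OLD=592361/32768 → NEW=0, ERR=592361/32768
(1,0): OLD=9997/128 → NEW=0, ERR=9997/128
(1,1): OLD=103899/1024 → NEW=0, ERR=103899/1024
(1,2): OLD=3379831/32768 → NEW=0, ERR=3379831/32768
(1,3): OLD=14330155/131072 → NEW=0, ERR=14330155/131072
(1,4): OLD=235014689/2097152 → NEW=0, ERR=235014689/2097152
(2,0): OLD=2497433/16384 → NEW=255, ERR=-1680487/16384
(2,1): OLD=63467427/524288 → NEW=0, ERR=63467427/524288
(2,2): OLD=1929672361/8388608 → NEW=255, ERR=-209422679/8388608
(2,3): OLD=21837489387/134217728 → NEW=255, ERR=-12388031253/134217728
(2,4): OLD=226500859821/2147483648 → NEW=0, ERR=226500859821/2147483648
(3,0): OLD=1347587721/8388608 → NEW=255, ERR=-791507319/8388608
(3,1): OLD=9627283285/67108864 → NEW=255, ERR=-7485477035/67108864
(3,2): OLD=224752778551/2147483648 → NEW=0, ERR=224752778551/2147483648
(3,3): OLD=889749040319/4294967296 → NEW=255, ERR=-205467620161/4294967296
(3,4): OLD=12318787732315/68719476736 → NEW=255, ERR=-5204678835365/68719476736
(4,0): OLD=186401444711/1073741824 → NEW=255, ERR=-87402720409/1073741824
(4,1): OLD=5437661799783/34359738368 → NEW=255, ERR=-3324071484057/34359738368
(4,2): OLD=100846899872489/549755813888 → NEW=255, ERR=-39340832668951/549755813888
(4,3): OLD=1469675871582567/8796093022208 → NEW=255, ERR=-773327849080473/8796093022208
(4,4): OLD=20530522958687569/140737488355328 → NEW=255, ERR=-15357536571921071/140737488355328
Output grid:
  Row 0: .....  (5 black, running=5)
  Row 1: .....  (5 black, running=10)
  Row 2: #.##.  (2 black, running=12)
  Row 3: ##.##  (1 black, running=13)
  Row 4: #####  (0 black, running=13)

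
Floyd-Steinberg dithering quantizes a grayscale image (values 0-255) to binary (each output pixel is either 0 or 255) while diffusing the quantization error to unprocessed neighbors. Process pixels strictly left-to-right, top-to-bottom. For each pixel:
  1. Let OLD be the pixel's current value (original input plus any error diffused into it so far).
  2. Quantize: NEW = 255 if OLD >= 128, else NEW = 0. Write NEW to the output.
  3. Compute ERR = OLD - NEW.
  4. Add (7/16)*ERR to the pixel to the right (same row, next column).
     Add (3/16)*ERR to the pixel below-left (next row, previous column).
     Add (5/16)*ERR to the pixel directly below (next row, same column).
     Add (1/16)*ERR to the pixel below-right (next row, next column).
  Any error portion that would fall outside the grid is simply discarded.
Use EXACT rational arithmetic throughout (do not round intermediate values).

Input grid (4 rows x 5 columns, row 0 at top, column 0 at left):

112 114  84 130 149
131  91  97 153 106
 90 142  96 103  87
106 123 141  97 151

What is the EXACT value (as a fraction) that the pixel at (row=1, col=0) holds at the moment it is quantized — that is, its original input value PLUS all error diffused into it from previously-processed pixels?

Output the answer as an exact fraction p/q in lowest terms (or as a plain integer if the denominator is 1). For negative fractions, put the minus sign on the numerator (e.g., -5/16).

Answer: 595/4

Derivation:
(0,0): OLD=112 → NEW=0, ERR=112
(0,1): OLD=163 → NEW=255, ERR=-92
(0,2): OLD=175/4 → NEW=0, ERR=175/4
(0,3): OLD=9545/64 → NEW=255, ERR=-6775/64
(0,4): OLD=105151/1024 → NEW=0, ERR=105151/1024
(1,0): OLD=595/4 → NEW=255, ERR=-425/4
Target (1,0): original=131, with diffused error = 595/4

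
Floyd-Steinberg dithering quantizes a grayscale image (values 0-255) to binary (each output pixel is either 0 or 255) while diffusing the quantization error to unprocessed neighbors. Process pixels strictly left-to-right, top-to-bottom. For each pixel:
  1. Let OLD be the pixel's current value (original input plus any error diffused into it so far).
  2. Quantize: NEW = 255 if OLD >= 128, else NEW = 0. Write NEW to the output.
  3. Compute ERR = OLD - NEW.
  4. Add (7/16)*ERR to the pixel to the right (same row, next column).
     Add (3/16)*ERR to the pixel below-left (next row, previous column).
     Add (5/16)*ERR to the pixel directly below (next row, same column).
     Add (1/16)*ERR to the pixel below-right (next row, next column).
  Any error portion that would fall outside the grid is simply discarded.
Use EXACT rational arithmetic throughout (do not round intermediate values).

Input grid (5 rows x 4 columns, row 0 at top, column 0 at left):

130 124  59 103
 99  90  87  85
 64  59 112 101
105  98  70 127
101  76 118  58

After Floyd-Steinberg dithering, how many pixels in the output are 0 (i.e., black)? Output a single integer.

Answer: 13

Derivation:
(0,0): OLD=130 → NEW=255, ERR=-125
(0,1): OLD=1109/16 → NEW=0, ERR=1109/16
(0,2): OLD=22867/256 → NEW=0, ERR=22867/256
(0,3): OLD=581957/4096 → NEW=255, ERR=-462523/4096
(1,0): OLD=18671/256 → NEW=0, ERR=18671/256
(1,1): OLD=312329/2048 → NEW=255, ERR=-209911/2048
(1,2): OLD=3488573/65536 → NEW=0, ERR=3488573/65536
(1,3): OLD=82401083/1048576 → NEW=0, ERR=82401083/1048576
(2,0): OLD=2214259/32768 → NEW=0, ERR=2214259/32768
(2,1): OLD=74525345/1048576 → NEW=0, ERR=74525345/1048576
(2,2): OLD=352442533/2097152 → NEW=255, ERR=-182331227/2097152
(2,3): OLD=3048324209/33554432 → NEW=0, ERR=3048324209/33554432
(3,0): OLD=2339465155/16777216 → NEW=255, ERR=-1938724925/16777216
(3,1): OLD=15455378973/268435456 → NEW=0, ERR=15455378973/268435456
(3,2): OLD=384381647587/4294967296 → NEW=0, ERR=384381647587/4294967296
(3,3): OLD=12995558219445/68719476736 → NEW=255, ERR=-4527908348235/68719476736
(4,0): OLD=325059839815/4294967296 → NEW=0, ERR=325059839815/4294967296
(4,1): OLD=4695680395221/34359738368 → NEW=255, ERR=-4066052888619/34359738368
(4,2): OLD=93941015416245/1099511627776 → NEW=0, ERR=93941015416245/1099511627776
(4,3): OLD=1414102932413315/17592186044416 → NEW=0, ERR=1414102932413315/17592186044416
Output grid:
  Row 0: #..#  (2 black, running=2)
  Row 1: .#..  (3 black, running=5)
  Row 2: ..#.  (3 black, running=8)
  Row 3: #..#  (2 black, running=10)
  Row 4: .#..  (3 black, running=13)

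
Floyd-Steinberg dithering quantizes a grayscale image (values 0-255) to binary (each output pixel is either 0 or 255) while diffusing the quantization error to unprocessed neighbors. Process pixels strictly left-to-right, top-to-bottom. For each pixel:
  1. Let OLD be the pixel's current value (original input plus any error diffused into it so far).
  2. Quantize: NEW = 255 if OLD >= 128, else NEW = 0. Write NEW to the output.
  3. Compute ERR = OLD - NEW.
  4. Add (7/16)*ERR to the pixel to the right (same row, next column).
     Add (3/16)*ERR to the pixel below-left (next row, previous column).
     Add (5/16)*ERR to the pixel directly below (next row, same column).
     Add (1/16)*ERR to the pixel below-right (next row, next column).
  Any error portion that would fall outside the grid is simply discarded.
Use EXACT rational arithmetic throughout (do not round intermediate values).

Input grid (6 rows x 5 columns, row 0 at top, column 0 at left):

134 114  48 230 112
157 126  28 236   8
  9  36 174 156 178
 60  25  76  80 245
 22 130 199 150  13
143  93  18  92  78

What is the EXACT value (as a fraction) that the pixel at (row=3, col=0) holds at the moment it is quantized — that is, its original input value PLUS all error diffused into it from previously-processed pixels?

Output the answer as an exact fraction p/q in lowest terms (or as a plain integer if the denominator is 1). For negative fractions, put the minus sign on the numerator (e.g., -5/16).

Answer: 1172213351/16777216

Derivation:
(0,0): OLD=134 → NEW=255, ERR=-121
(0,1): OLD=977/16 → NEW=0, ERR=977/16
(0,2): OLD=19127/256 → NEW=0, ERR=19127/256
(0,3): OLD=1075969/4096 → NEW=255, ERR=31489/4096
(0,4): OLD=7560455/65536 → NEW=0, ERR=7560455/65536
(1,0): OLD=33443/256 → NEW=255, ERR=-31837/256
(1,1): OLD=198901/2048 → NEW=0, ERR=198901/2048
(1,2): OLD=6494361/65536 → NEW=0, ERR=6494361/65536
(1,3): OLD=80755365/262144 → NEW=255, ERR=13908645/262144
(1,4): OLD=284139343/4194304 → NEW=0, ERR=284139343/4194304
(2,0): OLD=-381865/32768 → NEW=0, ERR=-381865/32768
(2,1): OLD=75559597/1048576 → NEW=0, ERR=75559597/1048576
(2,2): OLD=4236442695/16777216 → NEW=255, ERR=-41747385/16777216
(2,3): OLD=51106694373/268435456 → NEW=255, ERR=-17344346907/268435456
(2,4): OLD=748260792579/4294967296 → NEW=255, ERR=-346955867901/4294967296
(3,0): OLD=1172213351/16777216 → NEW=0, ERR=1172213351/16777216
Target (3,0): original=60, with diffused error = 1172213351/16777216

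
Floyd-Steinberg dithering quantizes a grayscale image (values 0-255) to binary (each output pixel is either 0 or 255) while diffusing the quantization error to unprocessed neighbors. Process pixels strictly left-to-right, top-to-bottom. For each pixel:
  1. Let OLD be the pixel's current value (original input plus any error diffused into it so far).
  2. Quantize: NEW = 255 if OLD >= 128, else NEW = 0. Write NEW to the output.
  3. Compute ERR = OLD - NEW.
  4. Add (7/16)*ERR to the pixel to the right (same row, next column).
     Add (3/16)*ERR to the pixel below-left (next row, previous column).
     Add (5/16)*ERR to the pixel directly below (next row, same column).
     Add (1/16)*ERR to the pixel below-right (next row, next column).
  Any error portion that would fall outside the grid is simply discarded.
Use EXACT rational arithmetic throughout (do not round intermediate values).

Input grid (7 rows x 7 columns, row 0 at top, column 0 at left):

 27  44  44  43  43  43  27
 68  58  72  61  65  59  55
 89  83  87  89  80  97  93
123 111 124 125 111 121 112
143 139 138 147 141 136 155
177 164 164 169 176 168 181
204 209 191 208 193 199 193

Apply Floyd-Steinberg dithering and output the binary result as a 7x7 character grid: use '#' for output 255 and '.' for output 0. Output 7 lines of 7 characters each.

(0,0): OLD=27 → NEW=0, ERR=27
(0,1): OLD=893/16 → NEW=0, ERR=893/16
(0,2): OLD=17515/256 → NEW=0, ERR=17515/256
(0,3): OLD=298733/4096 → NEW=0, ERR=298733/4096
(0,4): OLD=4909179/65536 → NEW=0, ERR=4909179/65536
(0,5): OLD=79453021/1048576 → NEW=0, ERR=79453021/1048576
(0,6): OLD=1009155979/16777216 → NEW=0, ERR=1009155979/16777216
(1,0): OLD=22247/256 → NEW=0, ERR=22247/256
(1,1): OLD=262097/2048 → NEW=0, ERR=262097/2048
(1,2): OLD=10913957/65536 → NEW=255, ERR=-5797723/65536
(1,3): OLD=16622273/262144 → NEW=0, ERR=16622273/262144
(1,4): OLD=2263511715/16777216 → NEW=255, ERR=-2014678365/16777216
(1,5): OLD=6187701395/134217728 → NEW=0, ERR=6187701395/134217728
(1,6): OLD=211961736253/2147483648 → NEW=0, ERR=211961736253/2147483648
(2,0): OLD=4592523/32768 → NEW=255, ERR=-3763317/32768
(2,1): OLD=64582953/1048576 → NEW=0, ERR=64582953/1048576
(2,2): OLD=1781541563/16777216 → NEW=0, ERR=1781541563/16777216
(2,3): OLD=17076210851/134217728 → NEW=0, ERR=17076210851/134217728
(2,4): OLD=118909370579/1073741824 → NEW=0, ERR=118909370579/1073741824
(2,5): OLD=5870648299441/34359738368 → NEW=255, ERR=-2891084984399/34359738368
(2,6): OLD=49430686258151/549755813888 → NEW=0, ERR=49430686258151/549755813888
(3,0): OLD=1655215707/16777216 → NEW=0, ERR=1655215707/16777216
(3,1): OLD=24983644095/134217728 → NEW=255, ERR=-9241876545/134217728
(3,2): OLD=166175874797/1073741824 → NEW=255, ERR=-107628290323/1073741824
(3,3): OLD=636970205387/4294967296 → NEW=255, ERR=-458246455093/4294967296
(3,4): OLD=50084848173659/549755813888 → NEW=0, ERR=50084848173659/549755813888
(3,5): OLD=696404025330881/4398046511104 → NEW=255, ERR=-425097835000639/4398046511104
(3,6): OLD=6512783075216863/70368744177664 → NEW=0, ERR=6512783075216863/70368744177664
(4,0): OLD=345573160309/2147483648 → NEW=255, ERR=-202035169931/2147483648
(4,1): OLD=2188505188593/34359738368 → NEW=0, ERR=2188505188593/34359738368
(4,2): OLD=60601476867263/549755813888 → NEW=0, ERR=60601476867263/549755813888
(4,3): OLD=759553570475749/4398046511104 → NEW=255, ERR=-361948289855771/4398046511104
(4,4): OLD=3823605475994719/35184372088832 → NEW=0, ERR=3823605475994719/35184372088832
(4,5): OLD=198594246986350751/1125899906842624 → NEW=255, ERR=-88510229258518369/1125899906842624
(4,6): OLD=2584857764417264393/18014398509481984 → NEW=255, ERR=-2008813855500641527/18014398509481984
(5,0): OLD=87709481029475/549755813888 → NEW=255, ERR=-52478251511965/549755813888
(5,1): OLD=690187668622625/4398046511104 → NEW=255, ERR=-431314191708895/4398046511104
(5,2): OLD=5069808786218871/35184372088832 → NEW=255, ERR=-3902206096433289/35184372088832
(5,3): OLD=34347239403213427/281474976710656 → NEW=0, ERR=34347239403213427/281474976710656
(5,4): OLD=4385844267139327697/18014398509481984 → NEW=255, ERR=-207827352778578223/18014398509481984
(5,5): OLD=17909168910281713729/144115188075855872 → NEW=0, ERR=17909168910281713729/144115188075855872
(5,6): OLD=451039903474534589103/2305843009213693952 → NEW=255, ERR=-136950063874957368657/2305843009213693952
(6,0): OLD=10962151176638171/70368744177664 → NEW=255, ERR=-6981878588666149/70368744177664
(6,1): OLD=121804342300602519/1125899906842624 → NEW=0, ERR=121804342300602519/1125899906842624
(6,2): OLD=3970777975747034341/18014398509481984 → NEW=255, ERR=-622893644170871579/18014398509481984
(6,3): OLD=31980683879839329851/144115188075855872 → NEW=255, ERR=-4768689079503917509/144115188075855872
(6,4): OLD=59330884551982849633/288230376151711744 → NEW=255, ERR=-14167861366703645087/288230376151711744
(6,5): OLD=7543685324843004398101/36893488147419103232 → NEW=255, ERR=-1864154152748866926059/36893488147419103232
(6,6): OLD=94506754461023651520067/590295810358705651712 → NEW=255, ERR=-56018677180446289666493/590295810358705651712
Row 0: .......
Row 1: ..#.#..
Row 2: #....#.
Row 3: .###.#.
Row 4: #..#.##
Row 5: ###.#.#
Row 6: #.#####

Answer: .......
..#.#..
#....#.
.###.#.
#..#.##
###.#.#
#.#####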